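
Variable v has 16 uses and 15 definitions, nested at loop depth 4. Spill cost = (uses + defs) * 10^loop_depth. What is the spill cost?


uses + defs = 16 + 15 = 31
10^4 = 10000
Spill cost = 31 * 10000 = 310000

310000


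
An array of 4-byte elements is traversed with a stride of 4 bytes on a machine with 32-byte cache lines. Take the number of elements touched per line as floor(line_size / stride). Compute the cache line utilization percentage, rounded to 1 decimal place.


Elements per cache line = floor(32 / 4) = 8
Bytes used = 8 * 4 = 32
Utilization = 32 / 32 * 100 = 100.0%

100.0


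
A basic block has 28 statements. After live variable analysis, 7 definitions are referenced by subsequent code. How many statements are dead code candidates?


Dead code = total statements - live definitions
= 28 - 7 = 21

21


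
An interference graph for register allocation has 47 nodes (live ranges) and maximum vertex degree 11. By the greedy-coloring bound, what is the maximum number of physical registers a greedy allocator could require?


Greedy coloring never needs more than (max_degree + 1) colors: when coloring a vertex, at most max_degree neighbors are already colored.
Upper bound = 11 + 1 = 12

12


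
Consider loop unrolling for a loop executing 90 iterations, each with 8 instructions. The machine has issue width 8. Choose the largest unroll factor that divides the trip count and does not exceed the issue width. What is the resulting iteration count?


Largest divisor of 90 <= 8 is 6
New iterations = 90 / 6 = 15

15


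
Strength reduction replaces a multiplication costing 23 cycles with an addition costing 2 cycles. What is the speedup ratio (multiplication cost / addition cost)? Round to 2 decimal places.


Ratio = mult_cost / add_cost = 23 / 2 = 11.5

11.5


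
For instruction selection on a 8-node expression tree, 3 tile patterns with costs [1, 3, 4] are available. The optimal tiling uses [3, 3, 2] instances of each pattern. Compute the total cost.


Total cost = sum(count_i * cost_i)
= 3*1 + 3*3 + 2*4
= 20

20


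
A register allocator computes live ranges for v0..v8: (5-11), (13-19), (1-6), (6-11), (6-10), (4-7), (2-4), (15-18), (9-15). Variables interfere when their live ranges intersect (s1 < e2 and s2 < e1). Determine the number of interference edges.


Check all pairs for overlapping intervals.
Two intervals (s1,e1) and (s2,e2) overlap if s1 < e2 and s2 < e1.
v0 (5-11) vs v1..v8: overlaps v2, v3, v4, v5, v8 -> 5
v1 (13-19) vs v2..v8: overlaps v7, v8 -> 2
v2 (1-6) vs v3..v8: overlaps v5, v6 -> 2
v3 (6-11) vs v4..v8: overlaps v4, v5, v8 -> 3
v4 (6-10) vs v5..v8: overlaps v5, v8 -> 2
v5 (4-7) vs v6..v8: overlaps none -> 0
v6 (2-4) vs v7..v8: overlaps none -> 0
v7 (15-18) vs v8: overlaps none -> 0
Total overlapping pairs = 5 + 2 + 2 + 3 + 2 + 0 + 0 + 0 = 14

14


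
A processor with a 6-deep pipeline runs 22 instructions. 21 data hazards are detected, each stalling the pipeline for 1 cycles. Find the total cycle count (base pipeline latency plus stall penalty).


Base cycles = 6 + 22 - 1 = 27
Total stalls = 21 * 1 = 21
Total = 27 + 21 = 48

48


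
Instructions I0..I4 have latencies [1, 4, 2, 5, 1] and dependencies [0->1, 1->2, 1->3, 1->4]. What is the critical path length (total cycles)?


Compute longest path through dependency graph: dist(Ik) = max over predecessors of dist + latency(Ik).
dist(I0) = latency 1 = 1
dist(I1) = dist(I0) + 4 = 1 + 4 = 5
dist(I2) = dist(I1) + 2 = 5 + 2 = 7
dist(I3) = dist(I1) + 5 = 5 + 5 = 10
dist(I4) = dist(I1) + 1 = 5 + 1 = 6
Critical path = max dist = 10

10


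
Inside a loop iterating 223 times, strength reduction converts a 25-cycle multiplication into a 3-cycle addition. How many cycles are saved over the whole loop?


Per-iteration saving = 25 - 3 = 22
Total saved = 223 * 22 = 4906

4906


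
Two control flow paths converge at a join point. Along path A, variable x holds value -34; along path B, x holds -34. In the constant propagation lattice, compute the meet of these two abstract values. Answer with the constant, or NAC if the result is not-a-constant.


Meet operation: if both paths give the same constant, result is that constant; if they differ, result is NAC (not-a-constant).
Path A: -34, Path B: -34 -> equal
Result: constant -> -34

-34


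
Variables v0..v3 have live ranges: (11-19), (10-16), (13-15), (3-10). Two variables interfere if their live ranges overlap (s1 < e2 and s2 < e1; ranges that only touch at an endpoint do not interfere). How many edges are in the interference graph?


Check all pairs for overlapping intervals.
Two intervals (s1,e1) and (s2,e2) overlap if s1 < e2 and s2 < e1.
v0 (11-19) vs v1..v3: overlaps v1, v2 -> 2
v1 (10-16) vs v2..v3: overlaps v2 -> 1
v2 (13-15) vs v3: overlaps none -> 0
Total overlapping pairs = 2 + 1 + 0 = 3

3


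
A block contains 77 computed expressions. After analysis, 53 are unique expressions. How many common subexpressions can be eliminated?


CSE count = total expressions - unique expressions
= 77 - 53 = 24

24


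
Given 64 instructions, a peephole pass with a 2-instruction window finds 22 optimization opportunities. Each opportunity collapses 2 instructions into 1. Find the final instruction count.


Each match removes 1 instructions.
Total removed = 22 * 1 = 22
Remaining = 64 - 22 = 42

42


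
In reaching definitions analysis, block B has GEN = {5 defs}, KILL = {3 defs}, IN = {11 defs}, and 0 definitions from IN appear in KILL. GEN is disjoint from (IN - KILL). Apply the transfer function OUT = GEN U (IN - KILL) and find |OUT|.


IN - KILL: 11 - 0 = 11 surviving definitions
OUT = GEN + surviving = 5 + 11 = 16

16


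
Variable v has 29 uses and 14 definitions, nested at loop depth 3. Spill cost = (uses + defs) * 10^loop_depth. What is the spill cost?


uses + defs = 29 + 14 = 43
10^3 = 1000
Spill cost = 43 * 1000 = 43000

43000


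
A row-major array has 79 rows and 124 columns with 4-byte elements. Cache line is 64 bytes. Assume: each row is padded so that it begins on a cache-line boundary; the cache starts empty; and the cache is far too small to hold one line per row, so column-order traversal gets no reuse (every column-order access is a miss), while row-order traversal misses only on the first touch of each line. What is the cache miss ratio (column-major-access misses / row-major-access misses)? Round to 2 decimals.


Each row occupies 124 * 4 = 496 bytes and starts on a line boundary, so it spans ceil(496 / 64) = 8 cache lines.
Row-major traversal misses (one per line touched): 79 * ceil(124 * 4 / 64) = 632
Column-major traversal misses (no reuse, every access misses): 79 * 124 = 9796
Ratio = 9796 / 632 = 15.5

15.5


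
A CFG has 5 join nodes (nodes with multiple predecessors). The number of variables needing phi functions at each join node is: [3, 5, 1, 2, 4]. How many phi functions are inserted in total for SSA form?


Total phi functions = sum of phi functions at each join node
= 3 + 5 + 1 + 2 + 4 = 15

15


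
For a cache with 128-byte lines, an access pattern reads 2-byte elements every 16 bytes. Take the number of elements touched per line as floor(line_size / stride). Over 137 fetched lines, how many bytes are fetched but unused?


Elements per line = floor(128 / 16) = 8
Bytes used per line = 8 * 2 = 16
Wasted per line = 128 - 16 = 112
Total wasted = 112 * 137 = 15344

15344


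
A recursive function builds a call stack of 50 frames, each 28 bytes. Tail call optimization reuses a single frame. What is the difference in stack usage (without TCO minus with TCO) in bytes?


Without TCO: 50 * 28 = 1400 bytes
With TCO: reuse 1 frame = 28 bytes
Savings = 1400 - 28 = 1372

1372


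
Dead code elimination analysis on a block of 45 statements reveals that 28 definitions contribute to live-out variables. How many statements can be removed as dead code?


Dead code = total statements - live definitions
= 45 - 28 = 17

17


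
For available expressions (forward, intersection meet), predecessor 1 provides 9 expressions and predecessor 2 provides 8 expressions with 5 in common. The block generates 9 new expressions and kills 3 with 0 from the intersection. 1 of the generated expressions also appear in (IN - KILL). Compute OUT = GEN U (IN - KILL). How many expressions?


IN = intersection of predecessors = 5
IN - KILL = 5 - 0 = 5
|OUT| = |GEN| + |IN - KILL| - |GEN ∩ (IN - KILL)| = 9 + 5 - 1 = 13

13


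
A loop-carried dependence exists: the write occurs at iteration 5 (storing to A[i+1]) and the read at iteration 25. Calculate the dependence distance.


Distance = read iteration - write iteration
= 25 - 5 = 20

20


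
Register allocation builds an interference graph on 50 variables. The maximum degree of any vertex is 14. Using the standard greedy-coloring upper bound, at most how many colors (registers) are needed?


Greedy coloring never needs more than (max_degree + 1) colors: when coloring a vertex, at most max_degree neighbors are already colored.
Upper bound = 14 + 1 = 15

15


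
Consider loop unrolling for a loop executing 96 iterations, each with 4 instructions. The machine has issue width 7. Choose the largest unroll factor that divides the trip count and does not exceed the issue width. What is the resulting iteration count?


Largest divisor of 96 <= 7 is 6
New iterations = 96 / 6 = 16

16


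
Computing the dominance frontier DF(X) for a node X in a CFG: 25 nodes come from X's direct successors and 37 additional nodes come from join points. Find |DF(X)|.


DF(X) = direct successor contributions + join point contributions
= 25 + 37 = 62

62


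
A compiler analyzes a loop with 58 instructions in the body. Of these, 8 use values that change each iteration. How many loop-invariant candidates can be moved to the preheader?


Invariant candidates = total - loop-dependent
= 58 - 8 = 50

50


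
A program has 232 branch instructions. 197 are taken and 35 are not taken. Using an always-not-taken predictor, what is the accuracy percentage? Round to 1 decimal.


Predictor: always-not-taken
Correct predictions = 35
Accuracy = 35 / 232 * 100 = 15.1%

15.1


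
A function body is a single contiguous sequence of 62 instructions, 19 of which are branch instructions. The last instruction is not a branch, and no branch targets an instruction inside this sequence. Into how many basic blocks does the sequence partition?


With no in-sequence branch targets, the leaders are the first instruction plus the instruction after each branch.
Number of basic blocks = branches + 1
= 19 + 1 = 20

20


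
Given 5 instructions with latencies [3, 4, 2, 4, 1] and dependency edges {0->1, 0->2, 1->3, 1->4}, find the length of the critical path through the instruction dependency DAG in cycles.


Compute longest path through dependency graph: dist(Ik) = max over predecessors of dist + latency(Ik).
dist(I0) = latency 3 = 3
dist(I1) = dist(I0) + 4 = 3 + 4 = 7
dist(I2) = dist(I0) + 2 = 3 + 2 = 5
dist(I3) = dist(I1) + 4 = 7 + 4 = 11
dist(I4) = dist(I1) + 1 = 7 + 1 = 8
Critical path = max dist = 11

11


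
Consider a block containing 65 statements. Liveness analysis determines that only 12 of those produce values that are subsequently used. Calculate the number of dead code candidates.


Dead code = total statements - live definitions
= 65 - 12 = 53

53


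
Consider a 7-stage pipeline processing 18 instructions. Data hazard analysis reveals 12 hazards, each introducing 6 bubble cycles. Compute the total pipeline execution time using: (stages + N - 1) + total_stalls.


Base cycles = 7 + 18 - 1 = 24
Total stalls = 12 * 6 = 72
Total = 24 + 72 = 96

96


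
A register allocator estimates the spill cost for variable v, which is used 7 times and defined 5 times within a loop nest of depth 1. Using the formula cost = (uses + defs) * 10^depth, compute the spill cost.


uses + defs = 7 + 5 = 12
10^1 = 10
Spill cost = 12 * 10 = 120

120


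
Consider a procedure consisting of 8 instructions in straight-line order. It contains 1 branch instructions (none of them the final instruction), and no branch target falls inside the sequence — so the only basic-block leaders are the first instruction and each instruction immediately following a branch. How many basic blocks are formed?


With no in-sequence branch targets, the leaders are the first instruction plus the instruction after each branch.
Number of basic blocks = branches + 1
= 1 + 1 = 2

2


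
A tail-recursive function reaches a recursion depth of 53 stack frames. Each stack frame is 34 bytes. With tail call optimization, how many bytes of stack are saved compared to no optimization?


Without TCO: 53 * 34 = 1802 bytes
With TCO: reuse 1 frame = 34 bytes
Savings = 1802 - 34 = 1768

1768


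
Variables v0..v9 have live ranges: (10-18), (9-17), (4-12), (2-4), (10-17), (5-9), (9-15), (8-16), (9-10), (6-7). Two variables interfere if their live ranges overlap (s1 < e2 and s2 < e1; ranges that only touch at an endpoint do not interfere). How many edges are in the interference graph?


Check all pairs for overlapping intervals.
Two intervals (s1,e1) and (s2,e2) overlap if s1 < e2 and s2 < e1.
v0 (10-18) vs v1..v9: overlaps v1, v2, v4, v6, v7 -> 5
v1 (9-17) vs v2..v9: overlaps v2, v4, v6, v7, v8 -> 5
v2 (4-12) vs v3..v9: overlaps v4, v5, v6, v7, v8, v9 -> 6
v3 (2-4) vs v4..v9: overlaps none -> 0
v4 (10-17) vs v5..v9: overlaps v6, v7 -> 2
v5 (5-9) vs v6..v9: overlaps v7, v9 -> 2
v6 (9-15) vs v7..v9: overlaps v7, v8 -> 2
v7 (8-16) vs v8..v9: overlaps v8 -> 1
v8 (9-10) vs v9: overlaps none -> 0
Total overlapping pairs = 5 + 5 + 6 + 0 + 2 + 2 + 2 + 1 + 0 = 23

23


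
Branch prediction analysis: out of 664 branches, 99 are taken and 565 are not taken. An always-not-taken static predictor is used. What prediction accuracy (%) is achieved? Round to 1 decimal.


Predictor: always-not-taken
Correct predictions = 565
Accuracy = 565 / 664 * 100 = 85.1%

85.1


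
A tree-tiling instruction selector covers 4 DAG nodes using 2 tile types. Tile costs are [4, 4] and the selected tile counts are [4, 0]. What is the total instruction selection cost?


Total cost = sum(count_i * cost_i)
= 4*4 + 0*4
= 16

16


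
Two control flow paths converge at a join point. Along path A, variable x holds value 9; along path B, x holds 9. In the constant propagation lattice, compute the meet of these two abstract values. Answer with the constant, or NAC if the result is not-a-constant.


Meet operation: if both paths give the same constant, result is that constant; if they differ, result is NAC (not-a-constant).
Path A: 9, Path B: 9 -> equal
Result: constant -> 9

9


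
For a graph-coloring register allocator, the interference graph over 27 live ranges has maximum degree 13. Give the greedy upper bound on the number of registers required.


Greedy coloring never needs more than (max_degree + 1) colors: when coloring a vertex, at most max_degree neighbors are already colored.
Upper bound = 13 + 1 = 14

14


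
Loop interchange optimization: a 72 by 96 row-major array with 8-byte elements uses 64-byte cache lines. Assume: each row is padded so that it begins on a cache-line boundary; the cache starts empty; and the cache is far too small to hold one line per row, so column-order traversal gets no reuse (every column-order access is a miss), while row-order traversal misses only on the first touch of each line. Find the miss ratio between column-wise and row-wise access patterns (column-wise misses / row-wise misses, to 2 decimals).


Each row occupies 96 * 8 = 768 bytes and starts on a line boundary, so it spans ceil(768 / 64) = 12 cache lines.
Row-major traversal misses (one per line touched): 72 * ceil(96 * 8 / 64) = 864
Column-major traversal misses (no reuse, every access misses): 72 * 96 = 6912
Ratio = 6912 / 864 = 8.0

8.0


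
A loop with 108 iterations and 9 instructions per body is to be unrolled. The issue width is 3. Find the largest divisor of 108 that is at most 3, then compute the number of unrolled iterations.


Largest divisor of 108 <= 3 is 3
New iterations = 108 / 3 = 36

36


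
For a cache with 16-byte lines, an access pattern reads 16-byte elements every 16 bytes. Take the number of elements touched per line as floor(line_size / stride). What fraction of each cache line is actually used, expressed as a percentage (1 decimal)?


Elements per cache line = floor(16 / 16) = 1
Bytes used = 1 * 16 = 16
Utilization = 16 / 16 * 100 = 100.0%

100.0


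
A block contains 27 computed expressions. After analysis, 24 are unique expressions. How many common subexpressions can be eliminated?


CSE count = total expressions - unique expressions
= 27 - 24 = 3

3


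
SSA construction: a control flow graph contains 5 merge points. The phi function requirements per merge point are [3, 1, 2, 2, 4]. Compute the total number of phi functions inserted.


Total phi functions = sum of phi functions at each join node
= 3 + 1 + 2 + 2 + 4 = 12

12


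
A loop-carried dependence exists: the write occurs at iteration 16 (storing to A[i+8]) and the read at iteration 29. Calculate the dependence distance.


Distance = read iteration - write iteration
= 29 - 16 = 13

13


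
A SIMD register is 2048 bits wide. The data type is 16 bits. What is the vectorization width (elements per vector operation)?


Width = SIMD bits / data type bits
= 2048 / 16 = 128

128


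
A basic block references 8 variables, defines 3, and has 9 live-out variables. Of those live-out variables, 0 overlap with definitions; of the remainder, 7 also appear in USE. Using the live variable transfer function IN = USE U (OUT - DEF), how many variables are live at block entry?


OUT - DEF: 9 - 0 = 9
|IN| = |USE| + |OUT - DEF| - |USE ∩ (OUT - DEF)| = 8 + 9 - 7 = 10

10


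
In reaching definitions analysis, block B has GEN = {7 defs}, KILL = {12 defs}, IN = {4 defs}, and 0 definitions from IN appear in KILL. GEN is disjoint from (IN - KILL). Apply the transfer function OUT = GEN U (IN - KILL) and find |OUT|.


IN - KILL: 4 - 0 = 4 surviving definitions
OUT = GEN + surviving = 7 + 4 = 11

11


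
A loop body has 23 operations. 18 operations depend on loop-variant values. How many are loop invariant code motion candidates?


Invariant candidates = total - loop-dependent
= 23 - 18 = 5

5


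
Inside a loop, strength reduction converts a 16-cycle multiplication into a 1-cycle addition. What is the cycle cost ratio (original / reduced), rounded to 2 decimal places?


Ratio = mult_cost / add_cost = 16 / 1 = 16.0

16.0


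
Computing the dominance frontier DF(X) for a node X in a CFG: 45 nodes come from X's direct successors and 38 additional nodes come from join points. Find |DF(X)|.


DF(X) = direct successor contributions + join point contributions
= 45 + 38 = 83

83


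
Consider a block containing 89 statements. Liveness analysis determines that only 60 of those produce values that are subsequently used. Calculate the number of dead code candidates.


Dead code = total statements - live definitions
= 89 - 60 = 29

29


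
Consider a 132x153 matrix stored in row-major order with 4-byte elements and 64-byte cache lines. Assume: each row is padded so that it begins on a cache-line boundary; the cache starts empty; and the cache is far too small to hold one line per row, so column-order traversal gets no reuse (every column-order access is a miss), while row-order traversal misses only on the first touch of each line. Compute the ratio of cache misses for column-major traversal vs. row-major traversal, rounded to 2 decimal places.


Each row occupies 153 * 4 = 612 bytes and starts on a line boundary, so it spans ceil(612 / 64) = 10 cache lines.
Row-major traversal misses (one per line touched): 132 * ceil(153 * 4 / 64) = 1320
Column-major traversal misses (no reuse, every access misses): 132 * 153 = 20196
Ratio = 20196 / 1320 = 15.3

15.3


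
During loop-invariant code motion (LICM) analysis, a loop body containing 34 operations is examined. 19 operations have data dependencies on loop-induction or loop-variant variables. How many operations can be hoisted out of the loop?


Invariant candidates = total - loop-dependent
= 34 - 19 = 15

15


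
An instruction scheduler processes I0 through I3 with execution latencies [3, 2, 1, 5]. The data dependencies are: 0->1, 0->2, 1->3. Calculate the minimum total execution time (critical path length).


Compute longest path through dependency graph: dist(Ik) = max over predecessors of dist + latency(Ik).
dist(I0) = latency 3 = 3
dist(I1) = dist(I0) + 2 = 3 + 2 = 5
dist(I2) = dist(I0) + 1 = 3 + 1 = 4
dist(I3) = dist(I1) + 5 = 5 + 5 = 10
Critical path = max dist = 10

10


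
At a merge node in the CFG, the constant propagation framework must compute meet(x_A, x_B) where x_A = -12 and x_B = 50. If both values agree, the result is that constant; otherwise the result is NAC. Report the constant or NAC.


Meet operation: if both paths give the same constant, result is that constant; if they differ, result is NAC (not-a-constant).
Path A: -12, Path B: 50 -> differ
Result: not-a-constant -> NAC

NAC


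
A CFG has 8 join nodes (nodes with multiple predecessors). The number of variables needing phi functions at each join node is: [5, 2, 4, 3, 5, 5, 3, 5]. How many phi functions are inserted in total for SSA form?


Total phi functions = sum of phi functions at each join node
= 5 + 2 + 4 + 3 + 5 + 5 + 3 + 5 = 32

32


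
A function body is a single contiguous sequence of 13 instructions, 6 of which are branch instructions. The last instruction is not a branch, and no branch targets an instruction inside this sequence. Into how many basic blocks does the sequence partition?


With no in-sequence branch targets, the leaders are the first instruction plus the instruction after each branch.
Number of basic blocks = branches + 1
= 6 + 1 = 7

7


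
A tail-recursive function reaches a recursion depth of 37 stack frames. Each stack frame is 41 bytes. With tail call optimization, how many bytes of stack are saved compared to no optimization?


Without TCO: 37 * 41 = 1517 bytes
With TCO: reuse 1 frame = 41 bytes
Savings = 1517 - 41 = 1476

1476


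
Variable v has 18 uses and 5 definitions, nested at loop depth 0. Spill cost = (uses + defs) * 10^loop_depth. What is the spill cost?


uses + defs = 18 + 5 = 23
10^0 = 1
Spill cost = 23 * 1 = 23

23


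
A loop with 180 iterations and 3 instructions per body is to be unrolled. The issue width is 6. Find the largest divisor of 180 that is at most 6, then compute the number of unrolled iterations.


Largest divisor of 180 <= 6 is 6
New iterations = 180 / 6 = 30

30


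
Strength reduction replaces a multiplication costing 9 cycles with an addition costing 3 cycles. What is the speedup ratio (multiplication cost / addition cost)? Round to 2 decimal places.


Ratio = mult_cost / add_cost = 9 / 3 = 3.0

3.0


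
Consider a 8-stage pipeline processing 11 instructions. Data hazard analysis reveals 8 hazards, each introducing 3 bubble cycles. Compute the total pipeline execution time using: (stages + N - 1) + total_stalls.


Base cycles = 8 + 11 - 1 = 18
Total stalls = 8 * 3 = 24
Total = 18 + 24 = 42

42


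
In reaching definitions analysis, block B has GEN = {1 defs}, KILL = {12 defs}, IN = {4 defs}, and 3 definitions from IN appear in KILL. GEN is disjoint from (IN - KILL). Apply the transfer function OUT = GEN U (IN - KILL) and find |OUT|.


IN - KILL: 4 - 3 = 1 surviving definitions
OUT = GEN + surviving = 1 + 1 = 2

2


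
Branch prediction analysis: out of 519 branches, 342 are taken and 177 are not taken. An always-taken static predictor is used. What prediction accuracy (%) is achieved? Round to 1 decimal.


Predictor: always-taken
Correct predictions = 342
Accuracy = 342 / 519 * 100 = 65.9%

65.9


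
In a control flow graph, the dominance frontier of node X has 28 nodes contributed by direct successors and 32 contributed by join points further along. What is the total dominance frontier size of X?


DF(X) = direct successor contributions + join point contributions
= 28 + 32 = 60

60


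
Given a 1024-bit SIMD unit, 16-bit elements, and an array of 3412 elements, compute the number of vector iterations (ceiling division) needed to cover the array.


Width = 1024 / 16 = 64 elements per vector op
Iterations = ceil(3412 / 64) = 54

54


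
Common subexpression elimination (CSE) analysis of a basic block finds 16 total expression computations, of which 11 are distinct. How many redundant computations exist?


CSE count = total expressions - unique expressions
= 16 - 11 = 5

5


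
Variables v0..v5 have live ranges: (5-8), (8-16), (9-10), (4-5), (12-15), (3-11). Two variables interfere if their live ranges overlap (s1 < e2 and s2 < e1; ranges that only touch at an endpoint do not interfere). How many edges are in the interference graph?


Check all pairs for overlapping intervals.
Two intervals (s1,e1) and (s2,e2) overlap if s1 < e2 and s2 < e1.
v0 (5-8) vs v1..v5: overlaps v5 -> 1
v1 (8-16) vs v2..v5: overlaps v2, v4, v5 -> 3
v2 (9-10) vs v3..v5: overlaps v5 -> 1
v3 (4-5) vs v4..v5: overlaps v5 -> 1
v4 (12-15) vs v5: overlaps none -> 0
Total overlapping pairs = 1 + 3 + 1 + 1 + 0 = 6

6


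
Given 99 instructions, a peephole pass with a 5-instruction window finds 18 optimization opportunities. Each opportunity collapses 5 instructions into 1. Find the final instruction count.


Each match removes 4 instructions.
Total removed = 18 * 4 = 72
Remaining = 99 - 72 = 27

27


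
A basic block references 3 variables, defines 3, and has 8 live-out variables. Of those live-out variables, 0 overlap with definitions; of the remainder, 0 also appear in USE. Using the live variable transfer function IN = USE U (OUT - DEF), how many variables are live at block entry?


OUT - DEF: 8 - 0 = 8
|IN| = |USE| + |OUT - DEF| - |USE ∩ (OUT - DEF)| = 3 + 8 - 0 = 11

11


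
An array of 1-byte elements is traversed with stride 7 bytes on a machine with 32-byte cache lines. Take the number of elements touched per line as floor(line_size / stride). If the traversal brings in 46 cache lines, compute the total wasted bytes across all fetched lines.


Elements per line = floor(32 / 7) = 4
Bytes used per line = 4 * 1 = 4
Wasted per line = 32 - 4 = 28
Total wasted = 28 * 46 = 1288

1288


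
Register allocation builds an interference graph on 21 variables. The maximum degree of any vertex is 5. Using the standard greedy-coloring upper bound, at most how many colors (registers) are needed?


Greedy coloring never needs more than (max_degree + 1) colors: when coloring a vertex, at most max_degree neighbors are already colored.
Upper bound = 5 + 1 = 6

6


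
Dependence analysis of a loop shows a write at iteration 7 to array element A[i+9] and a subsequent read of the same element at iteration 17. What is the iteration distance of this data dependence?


Distance = read iteration - write iteration
= 17 - 7 = 10

10


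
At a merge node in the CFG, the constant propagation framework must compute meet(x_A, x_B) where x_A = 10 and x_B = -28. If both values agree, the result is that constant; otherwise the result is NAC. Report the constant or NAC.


Meet operation: if both paths give the same constant, result is that constant; if they differ, result is NAC (not-a-constant).
Path A: 10, Path B: -28 -> differ
Result: not-a-constant -> NAC

NAC


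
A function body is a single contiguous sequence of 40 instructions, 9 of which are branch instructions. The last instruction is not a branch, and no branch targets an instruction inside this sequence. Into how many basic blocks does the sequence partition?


With no in-sequence branch targets, the leaders are the first instruction plus the instruction after each branch.
Number of basic blocks = branches + 1
= 9 + 1 = 10

10


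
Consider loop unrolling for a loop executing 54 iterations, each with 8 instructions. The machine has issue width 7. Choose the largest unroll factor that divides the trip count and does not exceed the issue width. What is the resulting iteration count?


Largest divisor of 54 <= 7 is 6
New iterations = 54 / 6 = 9

9


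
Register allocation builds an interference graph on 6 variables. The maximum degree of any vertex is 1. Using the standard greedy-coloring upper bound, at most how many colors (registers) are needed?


Greedy coloring never needs more than (max_degree + 1) colors: when coloring a vertex, at most max_degree neighbors are already colored.
Upper bound = 1 + 1 = 2

2


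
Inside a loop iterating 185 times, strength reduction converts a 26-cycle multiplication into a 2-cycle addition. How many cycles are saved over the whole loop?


Per-iteration saving = 26 - 2 = 24
Total saved = 185 * 24 = 4440

4440


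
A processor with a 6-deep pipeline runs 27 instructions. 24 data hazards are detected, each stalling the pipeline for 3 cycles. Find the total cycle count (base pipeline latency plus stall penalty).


Base cycles = 6 + 27 - 1 = 32
Total stalls = 24 * 3 = 72
Total = 32 + 72 = 104

104


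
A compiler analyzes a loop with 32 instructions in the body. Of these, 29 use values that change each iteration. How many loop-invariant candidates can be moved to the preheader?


Invariant candidates = total - loop-dependent
= 32 - 29 = 3

3


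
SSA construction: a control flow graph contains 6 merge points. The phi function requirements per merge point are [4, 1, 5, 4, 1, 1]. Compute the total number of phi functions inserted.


Total phi functions = sum of phi functions at each join node
= 4 + 1 + 5 + 4 + 1 + 1 = 16

16


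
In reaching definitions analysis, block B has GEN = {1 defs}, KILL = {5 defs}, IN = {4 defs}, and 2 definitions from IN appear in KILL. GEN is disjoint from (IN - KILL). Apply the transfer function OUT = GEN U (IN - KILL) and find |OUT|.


IN - KILL: 4 - 2 = 2 surviving definitions
OUT = GEN + surviving = 1 + 2 = 3

3


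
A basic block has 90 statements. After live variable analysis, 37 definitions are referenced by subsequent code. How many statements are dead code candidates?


Dead code = total statements - live definitions
= 90 - 37 = 53

53


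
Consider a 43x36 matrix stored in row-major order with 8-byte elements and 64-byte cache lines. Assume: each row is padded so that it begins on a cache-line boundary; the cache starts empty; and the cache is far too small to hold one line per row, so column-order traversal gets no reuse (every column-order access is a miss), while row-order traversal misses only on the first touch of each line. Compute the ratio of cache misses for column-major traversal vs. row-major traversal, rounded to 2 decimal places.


Each row occupies 36 * 8 = 288 bytes and starts on a line boundary, so it spans ceil(288 / 64) = 5 cache lines.
Row-major traversal misses (one per line touched): 43 * ceil(36 * 8 / 64) = 215
Column-major traversal misses (no reuse, every access misses): 43 * 36 = 1548
Ratio = 1548 / 215 = 7.2

7.2


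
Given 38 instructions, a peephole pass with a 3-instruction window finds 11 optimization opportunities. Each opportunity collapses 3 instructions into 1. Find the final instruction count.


Each match removes 2 instructions.
Total removed = 11 * 2 = 22
Remaining = 38 - 22 = 16

16


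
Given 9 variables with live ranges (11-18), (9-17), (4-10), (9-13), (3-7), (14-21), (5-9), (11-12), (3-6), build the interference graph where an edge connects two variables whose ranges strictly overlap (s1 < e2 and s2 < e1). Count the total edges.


Check all pairs for overlapping intervals.
Two intervals (s1,e1) and (s2,e2) overlap if s1 < e2 and s2 < e1.
v0 (11-18) vs v1..v8: overlaps v1, v3, v5, v7 -> 4
v1 (9-17) vs v2..v8: overlaps v2, v3, v5, v7 -> 4
v2 (4-10) vs v3..v8: overlaps v3, v4, v6, v8 -> 4
v3 (9-13) vs v4..v8: overlaps v7 -> 1
v4 (3-7) vs v5..v8: overlaps v6, v8 -> 2
v5 (14-21) vs v6..v8: overlaps none -> 0
v6 (5-9) vs v7..v8: overlaps v8 -> 1
v7 (11-12) vs v8: overlaps none -> 0
Total overlapping pairs = 4 + 4 + 4 + 1 + 2 + 0 + 1 + 0 = 16

16


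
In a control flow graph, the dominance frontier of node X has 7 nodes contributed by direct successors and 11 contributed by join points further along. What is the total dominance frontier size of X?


DF(X) = direct successor contributions + join point contributions
= 7 + 11 = 18

18


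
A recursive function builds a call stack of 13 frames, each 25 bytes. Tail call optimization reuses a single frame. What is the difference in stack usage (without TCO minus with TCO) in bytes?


Without TCO: 13 * 25 = 325 bytes
With TCO: reuse 1 frame = 25 bytes
Savings = 325 - 25 = 300

300


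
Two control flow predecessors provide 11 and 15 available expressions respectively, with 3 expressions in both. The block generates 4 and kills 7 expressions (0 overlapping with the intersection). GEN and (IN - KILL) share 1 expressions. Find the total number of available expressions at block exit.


IN = intersection of predecessors = 3
IN - KILL = 3 - 0 = 3
|OUT| = |GEN| + |IN - KILL| - |GEN ∩ (IN - KILL)| = 4 + 3 - 1 = 6

6


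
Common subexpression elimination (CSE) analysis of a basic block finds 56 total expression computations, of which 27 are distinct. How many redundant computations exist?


CSE count = total expressions - unique expressions
= 56 - 27 = 29

29


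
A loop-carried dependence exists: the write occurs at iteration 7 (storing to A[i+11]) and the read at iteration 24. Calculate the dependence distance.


Distance = read iteration - write iteration
= 24 - 7 = 17

17


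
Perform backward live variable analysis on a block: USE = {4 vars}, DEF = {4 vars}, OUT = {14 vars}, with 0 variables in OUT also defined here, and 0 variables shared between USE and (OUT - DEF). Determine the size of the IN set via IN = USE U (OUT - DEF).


OUT - DEF: 14 - 0 = 14
|IN| = |USE| + |OUT - DEF| - |USE ∩ (OUT - DEF)| = 4 + 14 - 0 = 18

18


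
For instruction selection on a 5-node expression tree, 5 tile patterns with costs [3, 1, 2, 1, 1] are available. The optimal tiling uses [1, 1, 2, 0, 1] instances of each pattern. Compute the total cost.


Total cost = sum(count_i * cost_i)
= 1*3 + 1*1 + 2*2 + 0*1 + 1*1
= 9

9


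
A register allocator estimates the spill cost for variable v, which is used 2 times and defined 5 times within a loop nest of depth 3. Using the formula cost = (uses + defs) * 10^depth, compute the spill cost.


uses + defs = 2 + 5 = 7
10^3 = 1000
Spill cost = 7 * 1000 = 7000

7000


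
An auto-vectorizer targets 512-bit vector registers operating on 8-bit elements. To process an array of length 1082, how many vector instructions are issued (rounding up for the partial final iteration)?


Width = 512 / 8 = 64 elements per vector op
Iterations = ceil(1082 / 64) = 17

17


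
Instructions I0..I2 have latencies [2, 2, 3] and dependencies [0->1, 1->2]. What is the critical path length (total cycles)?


Compute longest path through dependency graph: dist(Ik) = max over predecessors of dist + latency(Ik).
dist(I0) = latency 2 = 2
dist(I1) = dist(I0) + 2 = 2 + 2 = 4
dist(I2) = dist(I1) + 3 = 4 + 3 = 7
Critical path = max dist = 7

7


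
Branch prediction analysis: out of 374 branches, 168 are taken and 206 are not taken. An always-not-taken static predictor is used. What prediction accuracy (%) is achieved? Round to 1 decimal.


Predictor: always-not-taken
Correct predictions = 206
Accuracy = 206 / 374 * 100 = 55.1%

55.1


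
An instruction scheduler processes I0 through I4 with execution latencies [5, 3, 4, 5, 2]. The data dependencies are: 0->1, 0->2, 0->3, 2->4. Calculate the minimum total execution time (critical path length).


Compute longest path through dependency graph: dist(Ik) = max over predecessors of dist + latency(Ik).
dist(I0) = latency 5 = 5
dist(I1) = dist(I0) + 3 = 5 + 3 = 8
dist(I2) = dist(I0) + 4 = 5 + 4 = 9
dist(I3) = dist(I0) + 5 = 5 + 5 = 10
dist(I4) = dist(I2) + 2 = 9 + 2 = 11
Critical path = max dist = 11

11


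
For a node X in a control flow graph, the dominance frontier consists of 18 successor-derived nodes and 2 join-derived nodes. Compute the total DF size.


DF(X) = direct successor contributions + join point contributions
= 18 + 2 = 20

20


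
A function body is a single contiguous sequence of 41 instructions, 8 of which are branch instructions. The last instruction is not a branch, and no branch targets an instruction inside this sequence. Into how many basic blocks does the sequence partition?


With no in-sequence branch targets, the leaders are the first instruction plus the instruction after each branch.
Number of basic blocks = branches + 1
= 8 + 1 = 9

9


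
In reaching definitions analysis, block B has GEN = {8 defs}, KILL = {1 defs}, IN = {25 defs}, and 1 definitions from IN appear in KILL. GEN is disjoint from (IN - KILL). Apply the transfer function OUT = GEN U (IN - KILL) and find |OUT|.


IN - KILL: 25 - 1 = 24 surviving definitions
OUT = GEN + surviving = 8 + 24 = 32

32


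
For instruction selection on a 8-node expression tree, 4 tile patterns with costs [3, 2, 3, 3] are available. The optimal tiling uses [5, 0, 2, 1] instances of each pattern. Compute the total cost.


Total cost = sum(count_i * cost_i)
= 5*3 + 0*2 + 2*3 + 1*3
= 24

24


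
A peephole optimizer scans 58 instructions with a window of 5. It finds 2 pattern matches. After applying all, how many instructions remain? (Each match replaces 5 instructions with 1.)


Each match removes 4 instructions.
Total removed = 2 * 4 = 8
Remaining = 58 - 8 = 50

50


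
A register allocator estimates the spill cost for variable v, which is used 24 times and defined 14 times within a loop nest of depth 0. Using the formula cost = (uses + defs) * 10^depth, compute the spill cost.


uses + defs = 24 + 14 = 38
10^0 = 1
Spill cost = 38 * 1 = 38

38


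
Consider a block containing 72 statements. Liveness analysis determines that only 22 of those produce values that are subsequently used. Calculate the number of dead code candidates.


Dead code = total statements - live definitions
= 72 - 22 = 50

50


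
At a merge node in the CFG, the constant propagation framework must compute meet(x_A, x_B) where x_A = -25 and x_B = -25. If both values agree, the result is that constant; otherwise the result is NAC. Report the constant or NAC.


Meet operation: if both paths give the same constant, result is that constant; if they differ, result is NAC (not-a-constant).
Path A: -25, Path B: -25 -> equal
Result: constant -> -25

-25


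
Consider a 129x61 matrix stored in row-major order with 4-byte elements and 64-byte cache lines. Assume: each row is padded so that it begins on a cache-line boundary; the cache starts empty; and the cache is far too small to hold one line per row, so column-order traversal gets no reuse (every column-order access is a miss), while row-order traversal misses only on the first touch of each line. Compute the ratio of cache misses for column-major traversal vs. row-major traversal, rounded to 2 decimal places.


Each row occupies 61 * 4 = 244 bytes and starts on a line boundary, so it spans ceil(244 / 64) = 4 cache lines.
Row-major traversal misses (one per line touched): 129 * ceil(61 * 4 / 64) = 516
Column-major traversal misses (no reuse, every access misses): 129 * 61 = 7869
Ratio = 7869 / 516 = 15.25

15.25


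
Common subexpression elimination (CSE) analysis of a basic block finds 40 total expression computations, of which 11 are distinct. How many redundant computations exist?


CSE count = total expressions - unique expressions
= 40 - 11 = 29

29


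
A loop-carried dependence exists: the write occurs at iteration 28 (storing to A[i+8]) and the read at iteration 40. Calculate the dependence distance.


Distance = read iteration - write iteration
= 40 - 28 = 12

12
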